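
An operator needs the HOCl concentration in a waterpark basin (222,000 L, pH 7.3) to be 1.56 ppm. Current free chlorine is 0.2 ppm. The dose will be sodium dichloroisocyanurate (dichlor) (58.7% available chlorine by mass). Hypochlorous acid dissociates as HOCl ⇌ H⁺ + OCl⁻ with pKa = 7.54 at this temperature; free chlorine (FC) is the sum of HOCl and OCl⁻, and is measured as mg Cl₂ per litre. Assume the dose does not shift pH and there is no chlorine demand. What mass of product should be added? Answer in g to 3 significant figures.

854 g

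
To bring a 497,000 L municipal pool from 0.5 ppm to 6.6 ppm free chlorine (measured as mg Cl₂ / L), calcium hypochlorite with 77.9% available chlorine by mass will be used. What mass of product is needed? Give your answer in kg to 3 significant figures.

3.89 kg

Chlorine deficit: 6.6 − 0.5 = 6.1 ppm = 6.1 mg/L as Cl₂.
Cl₂ equivalent needed: 6.1 mg/L × 497,000 L = 3,032,000 mg = 3032 g.
Product at 77.9% available chlorine: 3032 / 0.779 = 3892 g.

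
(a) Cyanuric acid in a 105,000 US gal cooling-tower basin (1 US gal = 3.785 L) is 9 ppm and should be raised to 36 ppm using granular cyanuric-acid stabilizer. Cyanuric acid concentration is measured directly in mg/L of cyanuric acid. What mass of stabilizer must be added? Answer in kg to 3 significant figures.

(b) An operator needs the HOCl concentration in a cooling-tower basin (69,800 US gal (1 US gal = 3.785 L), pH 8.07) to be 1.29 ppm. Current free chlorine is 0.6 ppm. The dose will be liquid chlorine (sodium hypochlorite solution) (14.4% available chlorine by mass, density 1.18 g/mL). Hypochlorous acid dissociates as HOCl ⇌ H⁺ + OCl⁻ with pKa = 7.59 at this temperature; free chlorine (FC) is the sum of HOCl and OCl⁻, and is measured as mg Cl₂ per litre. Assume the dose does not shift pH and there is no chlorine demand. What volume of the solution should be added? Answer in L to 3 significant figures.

(a) Volume: 105,000 US gal × 3.785 L/gal = 397,425 L.
(a) CYA to add: (36 − 9) = 27 mg/L × 397,425 L = 10,730 g cyanuric acid.

(b) Volume: 69,800 US gal × 3.785 L/gal = 264,193 L.
(b) [OCl⁻]/[HOCl] = 10^(pH − pKa) = 10^(8.07 − 7.59) = 3.02; fraction as HOCl = 1/(1 + 3.02) = 0.2488.
(b) Free chlorine required for 1.29 ppm HOCl: 1.29 / 0.2488 = 5.186 ppm.
(b) FC to add: 5.186 − 0.6 = 4.586 mg/L as Cl₂.
(b) Cl₂ equivalent: 4.586 mg/L × 264,193 L = 1212 g.
(b) Product at 14.4% available Cl: 1212 / 0.144 = 8413 g.
(b) Volume: 8413 g ÷ 1.18 g/mL = 7130 mL.

(a) 10.7 kg; (b) 7.13 L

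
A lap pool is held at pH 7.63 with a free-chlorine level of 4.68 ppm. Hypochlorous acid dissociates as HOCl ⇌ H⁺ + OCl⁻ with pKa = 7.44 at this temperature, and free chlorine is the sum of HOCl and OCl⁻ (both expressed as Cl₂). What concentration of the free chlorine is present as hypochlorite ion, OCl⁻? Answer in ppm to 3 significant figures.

2.84 ppm

[OCl⁻]/[HOCl] = 10^(pH − pKa) = 10^(7.63 − 7.44) = 10^0.19 = 1.549.
Fraction as HOCl = 1 / (1 + 1.549) = 0.3923.
OCl⁻ = (1 − 0.3923) × 4.68 ppm = 2.844 ppm.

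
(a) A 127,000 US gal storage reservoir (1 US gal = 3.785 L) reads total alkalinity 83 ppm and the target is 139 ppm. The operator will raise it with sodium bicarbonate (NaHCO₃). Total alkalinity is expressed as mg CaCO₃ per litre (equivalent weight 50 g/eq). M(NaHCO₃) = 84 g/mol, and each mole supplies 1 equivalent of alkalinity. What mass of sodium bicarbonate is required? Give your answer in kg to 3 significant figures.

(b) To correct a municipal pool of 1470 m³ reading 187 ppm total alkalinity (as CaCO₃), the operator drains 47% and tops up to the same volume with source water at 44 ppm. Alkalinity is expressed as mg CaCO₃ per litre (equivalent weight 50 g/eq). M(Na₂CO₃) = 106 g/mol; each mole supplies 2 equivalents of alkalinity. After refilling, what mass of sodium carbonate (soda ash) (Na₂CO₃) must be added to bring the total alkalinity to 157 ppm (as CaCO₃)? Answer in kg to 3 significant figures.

(a) 45.2 kg; (b) 58.0 kg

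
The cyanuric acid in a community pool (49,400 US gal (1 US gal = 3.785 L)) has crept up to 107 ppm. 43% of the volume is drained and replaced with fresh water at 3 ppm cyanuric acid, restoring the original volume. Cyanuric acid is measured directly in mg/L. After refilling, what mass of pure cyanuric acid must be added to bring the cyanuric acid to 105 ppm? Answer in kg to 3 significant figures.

Volume: 49,400 US gal × 3.785 L/gal = 186,979 L.
After draining 43% and refilling: 107 × 0.57 + 3 × 0.43 = 62.28 ppm.
Deficit to target: 105 − 62.28 = 42.72 mg/L.
Mass: 42.72 mg/L × 186,979 L = 7988 g cyanuric acid.

7.99 kg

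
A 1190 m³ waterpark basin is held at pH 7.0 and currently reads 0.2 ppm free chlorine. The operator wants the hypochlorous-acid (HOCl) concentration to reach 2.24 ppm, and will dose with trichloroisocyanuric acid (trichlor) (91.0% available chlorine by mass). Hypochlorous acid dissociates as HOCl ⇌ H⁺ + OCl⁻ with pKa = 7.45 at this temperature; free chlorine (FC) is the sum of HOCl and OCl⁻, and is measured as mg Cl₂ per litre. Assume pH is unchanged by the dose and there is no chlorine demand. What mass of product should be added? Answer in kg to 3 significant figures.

3.71 kg

Volume: 1190 m³ = 1,190,000 L.
[OCl⁻]/[HOCl] = 10^(pH − pKa) = 10^(7.0 − 7.45) = 0.3548; fraction as HOCl = 1/(1 + 0.3548) = 0.7381.
Free chlorine required for 2.24 ppm HOCl: 2.24 / 0.7381 = 3.035 ppm.
FC to add: 3.035 − 0.2 = 2.835 mg/L as Cl₂.
Cl₂ equivalent: 2.835 mg/L × 1,190,000 L = 3373 g.
Product at 91.0% available Cl: 3373 / 0.91 = 3707 g.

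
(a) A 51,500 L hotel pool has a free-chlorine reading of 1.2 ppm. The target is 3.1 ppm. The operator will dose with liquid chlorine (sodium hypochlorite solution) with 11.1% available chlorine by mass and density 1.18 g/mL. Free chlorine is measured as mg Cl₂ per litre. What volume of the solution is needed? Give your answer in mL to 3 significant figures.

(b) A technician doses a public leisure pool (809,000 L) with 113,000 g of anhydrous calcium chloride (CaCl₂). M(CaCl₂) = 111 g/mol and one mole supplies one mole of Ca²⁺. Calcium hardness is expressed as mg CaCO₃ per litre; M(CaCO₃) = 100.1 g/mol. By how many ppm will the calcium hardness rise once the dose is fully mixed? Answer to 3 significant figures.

(a) 747 mL; (b) 126 ppm

(a) Chlorine deficit: 3.1 − 1.2 = 1.9 ppm = 1.9 mg/L as Cl₂.
(a) Cl₂ equivalent needed: 1.9 mg/L × 51,500 L = 97,850 mg = 97.85 g.
(a) Product at 11.1% available chlorine: 97.85 / 0.111 = 881.5 g.
(a) Volume at density 1.18 g/mL: 881.5 g ÷ 1.18 g/mL = 747.1 mL.

(b) Moles of Ca²⁺: 113,000 g ÷ 111 g/mol = 1018 mol.
(b) As CaCO₃: 1018 mol × 100.1 g/mol = 101,900 g.
(b) Rise: 101,900 g / 809,000 L × 1000 = 126 mg/L.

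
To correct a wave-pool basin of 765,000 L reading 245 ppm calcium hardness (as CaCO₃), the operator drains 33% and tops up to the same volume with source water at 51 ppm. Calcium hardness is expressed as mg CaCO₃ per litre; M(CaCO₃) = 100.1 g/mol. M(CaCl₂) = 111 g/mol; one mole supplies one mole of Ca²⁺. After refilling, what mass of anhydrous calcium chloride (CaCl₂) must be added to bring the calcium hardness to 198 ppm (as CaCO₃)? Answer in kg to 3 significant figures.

14.4 kg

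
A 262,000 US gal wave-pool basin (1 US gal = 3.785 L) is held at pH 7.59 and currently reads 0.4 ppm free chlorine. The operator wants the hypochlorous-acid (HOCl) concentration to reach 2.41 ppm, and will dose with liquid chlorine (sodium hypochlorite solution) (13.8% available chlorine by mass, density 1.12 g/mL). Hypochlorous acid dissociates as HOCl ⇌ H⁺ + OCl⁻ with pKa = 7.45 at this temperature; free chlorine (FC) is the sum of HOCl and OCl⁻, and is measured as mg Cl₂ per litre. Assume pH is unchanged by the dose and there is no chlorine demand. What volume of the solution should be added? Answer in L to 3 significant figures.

34.2 L

Volume: 262,000 US gal × 3.785 L/gal = 991,670 L.
[OCl⁻]/[HOCl] = 10^(pH − pKa) = 10^(7.59 − 7.45) = 1.38; fraction as HOCl = 1/(1 + 1.38) = 0.4201.
Free chlorine required for 2.41 ppm HOCl: 2.41 / 0.4201 = 5.737 ppm.
FC to add: 5.737 − 0.4 = 5.337 mg/L as Cl₂.
Cl₂ equivalent: 5.337 mg/L × 991,670 L = 5292 g.
Product at 13.8% available Cl: 5292 / 0.138 = 38,350 g.
Volume: 38,350 g ÷ 1.12 g/mL = 34,240 mL.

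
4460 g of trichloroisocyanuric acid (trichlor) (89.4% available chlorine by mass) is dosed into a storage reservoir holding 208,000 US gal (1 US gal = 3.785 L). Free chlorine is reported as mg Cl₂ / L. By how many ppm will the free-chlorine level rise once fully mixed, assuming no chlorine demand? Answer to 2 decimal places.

Volume: 208,000 US gal × 3.785 L/gal = 787,280 L.
Available chlorine delivered: 4460 g × 0.894 = 3987 g as Cl₂.
Concentration rise: 3987 g / 787,280 L = 5.065 mg/L = 5.06 ppm.

5.06 ppm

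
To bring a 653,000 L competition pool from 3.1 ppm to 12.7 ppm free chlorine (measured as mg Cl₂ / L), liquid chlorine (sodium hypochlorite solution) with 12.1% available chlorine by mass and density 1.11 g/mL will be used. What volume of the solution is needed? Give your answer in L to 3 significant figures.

Chlorine deficit: 12.7 − 3.1 = 9.6 ppm = 9.6 mg/L as Cl₂.
Cl₂ equivalent needed: 9.6 mg/L × 653,000 L = 6,269,000 mg = 6269 g.
Product at 12.1% available chlorine: 6269 / 0.121 = 51,810 g.
Volume at density 1.11 g/mL: 51,810 g ÷ 1.11 g/mL = 46,670 mL.

46.7 L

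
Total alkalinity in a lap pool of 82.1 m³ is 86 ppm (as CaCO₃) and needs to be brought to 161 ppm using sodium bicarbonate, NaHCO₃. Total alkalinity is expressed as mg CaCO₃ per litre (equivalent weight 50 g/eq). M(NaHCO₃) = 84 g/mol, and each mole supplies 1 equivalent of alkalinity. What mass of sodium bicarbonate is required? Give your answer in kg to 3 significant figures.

Volume: 82.1 m³ = 82,100 L.
Alkalinity to add: (161 − 86) = 75 mg/L as CaCO₃ × 82,100 L = 6158 g as CaCO₃.
Equivalents: 6158 g ÷ 50 g/eq = 123.2 eq.
NaHCO₃ supplies 1 eq per mole → 123.2 mol.
Mass: 123.2 mol × 84 g/mol = 10,340 g.

10.3 kg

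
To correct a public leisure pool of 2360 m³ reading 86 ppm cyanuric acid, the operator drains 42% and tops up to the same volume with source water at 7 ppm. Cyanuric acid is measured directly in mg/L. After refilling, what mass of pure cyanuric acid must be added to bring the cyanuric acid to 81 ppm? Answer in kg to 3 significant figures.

Volume: 2360 m³ = 2,360,000 L.
After draining 42% and refilling: 86 × 0.58 + 7 × 0.42 = 52.82 ppm.
Deficit to target: 81 − 52.82 = 28.18 mg/L.
Mass: 28.18 mg/L × 2,360,000 L = 66,500 g cyanuric acid.

66.5 kg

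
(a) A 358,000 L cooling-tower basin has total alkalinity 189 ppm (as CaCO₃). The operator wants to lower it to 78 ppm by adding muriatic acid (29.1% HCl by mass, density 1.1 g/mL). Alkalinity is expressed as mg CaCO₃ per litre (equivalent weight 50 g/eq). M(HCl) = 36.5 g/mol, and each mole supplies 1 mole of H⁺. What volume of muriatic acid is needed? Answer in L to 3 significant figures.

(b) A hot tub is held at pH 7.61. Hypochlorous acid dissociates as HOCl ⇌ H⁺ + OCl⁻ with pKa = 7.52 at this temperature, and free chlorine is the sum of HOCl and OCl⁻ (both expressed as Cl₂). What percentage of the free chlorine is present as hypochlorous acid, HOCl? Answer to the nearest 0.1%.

(a) Alkalinity to neutralize: (189 − 78) = 111 mg/L as CaCO₃ × 358,000 L = 39,740 g as CaCO₃.
(a) Equivalents of H⁺ required: 39,740 ÷ 50 g/eq = 794.8 eq = 794.8 mol HCl.
(a) Mass of HCl: 794.8 × 36.5 = 29,010 g.
(a) Mass of 29.1% solution: 29,010 / 0.291 = 99,690 g.
(a) Volume: 99,690 g ÷ 1.1 g/mL = 90,620 mL.

(b) [OCl⁻]/[HOCl] = 10^(pH − pKa) = 10^(7.61 − 7.52) = 10^0.09 = 1.23.
(b) Fraction as HOCl = 1 / (1 + 1.23) = 0.4484.

(a) 90.6 L; (b) 44.8%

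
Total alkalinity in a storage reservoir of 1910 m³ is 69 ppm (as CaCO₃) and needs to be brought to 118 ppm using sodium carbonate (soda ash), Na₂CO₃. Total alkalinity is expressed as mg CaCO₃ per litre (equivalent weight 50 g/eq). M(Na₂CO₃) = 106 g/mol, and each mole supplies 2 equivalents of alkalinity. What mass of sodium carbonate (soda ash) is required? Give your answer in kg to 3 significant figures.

99.2 kg

Volume: 1910 m³ = 1,910,000 L.
Alkalinity to add: (118 − 69) = 49 mg/L as CaCO₃ × 1,910,000 L = 93,590 g as CaCO₃.
Equivalents: 93,590 g ÷ 50 g/eq = 1872 eq.
Each mole of Na₂CO₃ supplies 2 eq, so 1872 / 2 = 935.9 mol.
Mass: 935.9 mol × 106 g/mol = 99,210 g.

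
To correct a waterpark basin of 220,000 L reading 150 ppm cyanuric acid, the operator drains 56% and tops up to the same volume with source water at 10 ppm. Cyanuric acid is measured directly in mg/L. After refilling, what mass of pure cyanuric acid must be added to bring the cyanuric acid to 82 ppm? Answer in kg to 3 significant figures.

2.29 kg

After draining 56% and refilling: 150 × 0.44 + 10 × 0.56 = 71.6 ppm.
Deficit to target: 82 − 71.6 = 10.4 mg/L.
Mass: 10.4 mg/L × 220,000 L = 2288 g cyanuric acid.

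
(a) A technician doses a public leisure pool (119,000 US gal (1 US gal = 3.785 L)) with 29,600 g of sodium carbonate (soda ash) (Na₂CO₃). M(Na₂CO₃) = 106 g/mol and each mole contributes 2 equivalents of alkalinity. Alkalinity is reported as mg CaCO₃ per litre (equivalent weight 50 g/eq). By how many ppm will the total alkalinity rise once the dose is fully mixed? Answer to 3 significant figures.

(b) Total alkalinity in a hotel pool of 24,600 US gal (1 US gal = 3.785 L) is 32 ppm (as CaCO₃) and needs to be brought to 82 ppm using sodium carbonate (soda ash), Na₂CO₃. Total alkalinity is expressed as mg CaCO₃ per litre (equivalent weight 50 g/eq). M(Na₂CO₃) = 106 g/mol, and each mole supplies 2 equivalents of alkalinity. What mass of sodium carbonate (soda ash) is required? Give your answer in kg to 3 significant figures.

(a) 62.0 ppm; (b) 4.93 kg

(a) Volume: 119,000 US gal × 3.785 L/gal = 450,415 L.
(a) Moles of Na₂CO₃: 29,600 g ÷ 106 g/mol = 279.2 mol → 558.5 eq of alkalinity.
(a) As CaCO₃: 558.5 eq × 50 g/eq = 27,920 g.
(a) Rise: 27,920 g / 450,415 L × 1000 = 62 mg/L.

(b) Volume: 24,600 US gal × 3.785 L/gal = 93,111 L.
(b) Alkalinity to add: (82 − 32) = 50 mg/L as CaCO₃ × 93,111 L = 4656 g as CaCO₃.
(b) Equivalents: 4656 g ÷ 50 g/eq = 93.11 eq.
(b) Each mole of Na₂CO₃ supplies 2 eq, so 93.11 / 2 = 46.56 mol.
(b) Mass: 46.56 mol × 106 g/mol = 4935 g.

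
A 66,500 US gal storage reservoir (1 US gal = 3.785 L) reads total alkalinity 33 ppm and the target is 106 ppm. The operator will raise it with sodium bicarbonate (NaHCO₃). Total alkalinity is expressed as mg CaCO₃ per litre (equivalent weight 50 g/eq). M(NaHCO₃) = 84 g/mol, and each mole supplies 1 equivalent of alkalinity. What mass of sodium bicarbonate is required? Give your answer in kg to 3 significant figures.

30.9 kg

Volume: 66,500 US gal × 3.785 L/gal = 251,702 L.
Alkalinity to add: (106 − 33) = 73 mg/L as CaCO₃ × 251,702 L = 18,370 g as CaCO₃.
Equivalents: 18,370 g ÷ 50 g/eq = 367.5 eq.
NaHCO₃ supplies 1 eq per mole → 367.5 mol.
Mass: 367.5 mol × 84 g/mol = 30,870 g.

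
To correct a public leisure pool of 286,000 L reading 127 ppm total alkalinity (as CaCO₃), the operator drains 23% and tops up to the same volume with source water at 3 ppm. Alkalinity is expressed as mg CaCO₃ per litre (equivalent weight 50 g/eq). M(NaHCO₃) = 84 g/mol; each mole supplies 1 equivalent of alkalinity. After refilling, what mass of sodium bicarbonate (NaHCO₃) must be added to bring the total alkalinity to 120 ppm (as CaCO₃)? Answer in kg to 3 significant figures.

10.3 kg

After draining 23% and refilling: 127 × 0.77 + 3 × 0.23 = 98.48 ppm.
Deficit to target: 120 − 98.48 = 21.52 mg/L.
As CaCO₃: 21.52 mg/L × 286,000 L = 6155 g; ÷ 50 g/eq ÷ 1 = 123.1 mol NaHCO₃.
Mass: 123.1 × 84 = 10,340 g.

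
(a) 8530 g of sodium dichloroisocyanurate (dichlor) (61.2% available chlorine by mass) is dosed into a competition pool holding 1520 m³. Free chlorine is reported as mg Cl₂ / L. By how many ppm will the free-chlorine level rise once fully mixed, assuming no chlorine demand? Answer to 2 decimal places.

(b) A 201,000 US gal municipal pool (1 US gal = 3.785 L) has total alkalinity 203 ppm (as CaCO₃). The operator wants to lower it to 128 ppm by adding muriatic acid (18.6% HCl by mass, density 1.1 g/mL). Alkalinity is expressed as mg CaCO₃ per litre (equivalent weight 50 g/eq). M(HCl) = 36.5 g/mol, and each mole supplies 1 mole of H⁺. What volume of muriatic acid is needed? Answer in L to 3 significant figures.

(a) Volume: 1520 m³ = 1,520,000 L.
(a) Available chlorine delivered: 8530 g × 0.612 = 5220 g as Cl₂.
(a) Concentration rise: 5220 g / 1,520,000 L = 3.434 mg/L = 3.43 ppm.

(b) Volume: 201,000 US gal × 3.785 L/gal = 760,785 L.
(b) Alkalinity to neutralize: (203 − 128) = 75 mg/L as CaCO₃ × 760,785 L = 57,060 g as CaCO₃.
(b) Equivalents of H⁺ required: 57,060 ÷ 50 g/eq = 1141 eq = 1141 mol HCl.
(b) Mass of HCl: 1141 × 36.5 = 41,650 g.
(b) Mass of 18.6% solution: 41,650 / 0.186 = 223,900 g.
(b) Volume: 223,900 g ÷ 1.1 g/mL = 203,600 mL.

(a) 3.43 ppm; (b) 204 L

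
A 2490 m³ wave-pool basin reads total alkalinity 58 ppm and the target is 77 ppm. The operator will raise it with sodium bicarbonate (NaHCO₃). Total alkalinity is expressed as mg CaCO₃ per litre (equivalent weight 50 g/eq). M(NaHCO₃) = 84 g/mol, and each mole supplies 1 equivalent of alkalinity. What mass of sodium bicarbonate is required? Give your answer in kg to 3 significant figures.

79.5 kg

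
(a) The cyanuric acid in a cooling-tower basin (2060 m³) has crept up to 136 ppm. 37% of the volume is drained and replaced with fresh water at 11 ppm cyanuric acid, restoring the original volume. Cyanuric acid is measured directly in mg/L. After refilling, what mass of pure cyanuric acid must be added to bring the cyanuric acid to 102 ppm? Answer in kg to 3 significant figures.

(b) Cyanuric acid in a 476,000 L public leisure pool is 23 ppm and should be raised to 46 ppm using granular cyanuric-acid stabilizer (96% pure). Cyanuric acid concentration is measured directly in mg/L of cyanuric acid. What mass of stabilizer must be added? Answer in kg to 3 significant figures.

(a) Volume: 2060 m³ = 2,060,000 L.
(a) After draining 37% and refilling: 136 × 0.63 + 11 × 0.37 = 89.75 ppm.
(a) Deficit to target: 102 − 89.75 = 12.25 mg/L.
(a) Mass: 12.25 mg/L × 2,060,000 L = 25,240 g cyanuric acid.

(b) CYA to add: (46 − 23) = 23 mg/L × 476,000 L = 10,950 g cyanuric acid.
(b) At 96% purity: 10,950 / 0.96 = 11,400 g product.

(a) 25.2 kg; (b) 11.4 kg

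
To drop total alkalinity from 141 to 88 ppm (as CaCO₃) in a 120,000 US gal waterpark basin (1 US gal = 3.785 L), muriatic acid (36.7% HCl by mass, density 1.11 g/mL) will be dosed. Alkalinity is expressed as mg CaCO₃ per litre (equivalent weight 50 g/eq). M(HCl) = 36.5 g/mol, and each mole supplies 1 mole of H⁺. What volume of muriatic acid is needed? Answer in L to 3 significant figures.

43.1 L

Volume: 120,000 US gal × 3.785 L/gal = 454,200 L.
Alkalinity to neutralize: (141 − 88) = 53 mg/L as CaCO₃ × 454,200 L = 24,070 g as CaCO₃.
Equivalents of H⁺ required: 24,070 ÷ 50 g/eq = 481.5 eq = 481.5 mol HCl.
Mass of HCl: 481.5 × 36.5 = 17,570 g.
Mass of 36.7% solution: 17,570 / 0.367 = 47,880 g.
Volume: 47,880 g ÷ 1.11 g/mL = 43,140 mL.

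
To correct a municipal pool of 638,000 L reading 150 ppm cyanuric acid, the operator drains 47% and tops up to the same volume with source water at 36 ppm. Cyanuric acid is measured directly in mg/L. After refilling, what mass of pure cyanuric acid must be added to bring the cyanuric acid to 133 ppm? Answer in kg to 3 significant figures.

23.3 kg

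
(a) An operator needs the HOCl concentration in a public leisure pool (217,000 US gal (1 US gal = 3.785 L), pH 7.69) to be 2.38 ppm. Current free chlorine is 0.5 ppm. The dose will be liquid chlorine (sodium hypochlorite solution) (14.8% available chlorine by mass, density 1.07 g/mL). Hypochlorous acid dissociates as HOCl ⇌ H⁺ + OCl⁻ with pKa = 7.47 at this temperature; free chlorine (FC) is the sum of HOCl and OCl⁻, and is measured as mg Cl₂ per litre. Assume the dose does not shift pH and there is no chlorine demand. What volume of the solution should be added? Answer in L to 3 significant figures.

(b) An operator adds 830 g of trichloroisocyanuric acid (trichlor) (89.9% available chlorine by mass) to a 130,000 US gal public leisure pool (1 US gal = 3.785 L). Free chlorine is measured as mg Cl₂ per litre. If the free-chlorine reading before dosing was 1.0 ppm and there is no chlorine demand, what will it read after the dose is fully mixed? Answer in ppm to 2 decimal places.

(a) Volume: 217,000 US gal × 3.785 L/gal = 821,345 L.
(a) [OCl⁻]/[HOCl] = 10^(pH − pKa) = 10^(7.69 − 7.47) = 1.66; fraction as HOCl = 1/(1 + 1.66) = 0.376.
(a) Free chlorine required for 2.38 ppm HOCl: 2.38 / 0.376 = 6.33 ppm.
(a) FC to add: 6.33 − 0.5 = 5.83 mg/L as Cl₂.
(a) Cl₂ equivalent: 5.83 mg/L × 821,345 L = 4788 g.
(a) Product at 14.8% available Cl: 4788 / 0.148 = 32,350 g.
(a) Volume: 32,350 g ÷ 1.07 g/mL = 30,240 mL.

(b) Volume: 130,000 US gal × 3.785 L/gal = 492,050 L.
(b) Available chlorine delivered: 830 g × 0.899 = 746.2 g as Cl₂.
(b) Concentration rise: 746.2 g / 492,050 L = 1.516 mg/L = 1.52 ppm.
(b) Final FC: 1.0 + 1.52 = 2.52 ppm.

(a) 30.2 L; (b) 2.52 ppm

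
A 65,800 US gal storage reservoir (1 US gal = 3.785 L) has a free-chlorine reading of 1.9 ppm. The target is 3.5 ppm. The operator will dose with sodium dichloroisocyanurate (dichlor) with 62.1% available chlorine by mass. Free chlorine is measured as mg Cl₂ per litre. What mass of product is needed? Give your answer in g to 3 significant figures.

642 g

Volume: 65,800 US gal × 3.785 L/gal = 249,053 L.
Chlorine deficit: 3.5 − 1.9 = 1.6 ppm = 1.6 mg/L as Cl₂.
Cl₂ equivalent needed: 1.6 mg/L × 249,053 L = 398,500 mg = 398.5 g.
Product at 62.1% available chlorine: 398.5 / 0.621 = 641.7 g.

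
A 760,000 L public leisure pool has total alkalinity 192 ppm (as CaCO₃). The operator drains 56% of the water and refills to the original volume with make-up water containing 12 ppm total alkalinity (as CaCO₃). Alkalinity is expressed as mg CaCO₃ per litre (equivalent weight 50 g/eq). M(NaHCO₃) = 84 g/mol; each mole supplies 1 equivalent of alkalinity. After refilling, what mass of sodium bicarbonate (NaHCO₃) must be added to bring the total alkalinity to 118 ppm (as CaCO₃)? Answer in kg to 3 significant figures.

After draining 56% and refilling: 192 × 0.44 + 12 × 0.56 = 91.2 ppm.
Deficit to target: 118 − 91.2 = 26.8 mg/L.
As CaCO₃: 26.8 mg/L × 760,000 L = 20,370 g; ÷ 50 g/eq ÷ 1 = 407.4 mol NaHCO₃.
Mass: 407.4 × 84 = 34,220 g.

34.2 kg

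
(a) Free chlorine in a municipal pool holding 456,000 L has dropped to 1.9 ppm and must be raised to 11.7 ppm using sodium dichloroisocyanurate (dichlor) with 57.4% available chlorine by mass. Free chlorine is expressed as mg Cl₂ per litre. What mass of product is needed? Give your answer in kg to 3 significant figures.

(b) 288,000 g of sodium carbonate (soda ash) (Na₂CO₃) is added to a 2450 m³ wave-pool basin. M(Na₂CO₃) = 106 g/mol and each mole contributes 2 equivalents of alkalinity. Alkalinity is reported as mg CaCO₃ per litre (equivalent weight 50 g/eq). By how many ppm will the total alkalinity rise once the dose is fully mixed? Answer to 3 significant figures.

(a) Chlorine deficit: 11.7 − 1.9 = 9.8 ppm = 9.8 mg/L as Cl₂.
(a) Cl₂ equivalent needed: 9.8 mg/L × 456,000 L = 4,469,000 mg = 4469 g.
(a) Product at 57.4% available chlorine: 4469 / 0.574 = 7785 g.

(b) Volume: 2450 m³ = 2,450,000 L.
(b) Moles of Na₂CO₃: 288,000 g ÷ 106 g/mol = 2717 mol → 5434 eq of alkalinity.
(b) As CaCO₃: 5434 eq × 50 g/eq = 271,700 g.
(b) Rise: 271,700 g / 2,450,000 L × 1000 = 110.9 mg/L.

(a) 7.79 kg; (b) 111 ppm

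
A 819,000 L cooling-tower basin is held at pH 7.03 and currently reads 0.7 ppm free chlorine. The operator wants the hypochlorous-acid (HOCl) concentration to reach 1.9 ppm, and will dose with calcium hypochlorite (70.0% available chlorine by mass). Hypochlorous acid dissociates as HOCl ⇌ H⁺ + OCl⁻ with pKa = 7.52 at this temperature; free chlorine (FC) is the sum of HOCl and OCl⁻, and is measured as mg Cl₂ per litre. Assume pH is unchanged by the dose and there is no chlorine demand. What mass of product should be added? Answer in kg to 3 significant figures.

2.12 kg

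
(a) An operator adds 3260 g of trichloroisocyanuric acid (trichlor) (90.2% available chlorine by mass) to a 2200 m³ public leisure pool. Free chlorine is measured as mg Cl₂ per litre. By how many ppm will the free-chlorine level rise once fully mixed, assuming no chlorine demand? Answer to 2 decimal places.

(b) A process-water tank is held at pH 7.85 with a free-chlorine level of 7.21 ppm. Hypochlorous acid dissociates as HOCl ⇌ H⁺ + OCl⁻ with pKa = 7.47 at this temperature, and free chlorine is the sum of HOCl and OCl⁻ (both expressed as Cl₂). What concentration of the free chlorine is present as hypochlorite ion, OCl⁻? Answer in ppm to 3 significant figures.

(a) Volume: 2200 m³ = 2,200,000 L.
(a) Available chlorine delivered: 3260 g × 0.902 = 2941 g as Cl₂.
(a) Concentration rise: 2941 g / 2,200,000 L = 1.337 mg/L = 1.34 ppm.

(b) [OCl⁻]/[HOCl] = 10^(pH − pKa) = 10^(7.85 − 7.47) = 10^0.38 = 2.399.
(b) Fraction as HOCl = 1 / (1 + 2.399) = 0.2942.
(b) OCl⁻ = (1 − 0.2942) × 7.21 ppm = 5.089 ppm.

(a) 1.34 ppm; (b) 5.09 ppm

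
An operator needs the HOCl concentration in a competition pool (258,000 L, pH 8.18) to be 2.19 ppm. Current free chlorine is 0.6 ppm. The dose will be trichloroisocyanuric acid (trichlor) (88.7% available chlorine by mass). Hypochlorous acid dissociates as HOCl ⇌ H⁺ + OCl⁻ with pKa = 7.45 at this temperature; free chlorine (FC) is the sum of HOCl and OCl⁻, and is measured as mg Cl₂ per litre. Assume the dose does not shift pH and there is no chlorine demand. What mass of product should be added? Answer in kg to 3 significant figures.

[OCl⁻]/[HOCl] = 10^(pH − pKa) = 10^(8.18 − 7.45) = 5.37; fraction as HOCl = 1/(1 + 5.37) = 0.157.
Free chlorine required for 2.19 ppm HOCl: 2.19 / 0.157 = 13.95 ppm.
FC to add: 13.95 − 0.6 = 13.35 mg/L as Cl₂.
Cl₂ equivalent: 13.35 mg/L × 258,000 L = 3445 g.
Product at 88.7% available Cl: 3445 / 0.887 = 3883 g.

3.88 kg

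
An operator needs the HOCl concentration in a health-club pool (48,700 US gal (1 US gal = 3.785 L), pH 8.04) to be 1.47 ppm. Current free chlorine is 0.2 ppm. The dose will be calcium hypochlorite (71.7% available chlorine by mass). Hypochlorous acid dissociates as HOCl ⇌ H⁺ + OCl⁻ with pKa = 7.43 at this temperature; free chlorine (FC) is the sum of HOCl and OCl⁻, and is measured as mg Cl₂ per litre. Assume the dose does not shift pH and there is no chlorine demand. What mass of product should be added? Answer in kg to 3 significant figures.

1.87 kg

Volume: 48,700 US gal × 3.785 L/gal = 184,330 L.
[OCl⁻]/[HOCl] = 10^(pH − pKa) = 10^(8.04 − 7.43) = 4.074; fraction as HOCl = 1/(1 + 4.074) = 0.1971.
Free chlorine required for 1.47 ppm HOCl: 1.47 / 0.1971 = 7.458 ppm.
FC to add: 7.458 − 0.2 = 7.258 mg/L as Cl₂.
Cl₂ equivalent: 7.258 mg/L × 184,330 L = 1338 g.
Product at 71.7% available Cl: 1338 / 0.717 = 1866 g.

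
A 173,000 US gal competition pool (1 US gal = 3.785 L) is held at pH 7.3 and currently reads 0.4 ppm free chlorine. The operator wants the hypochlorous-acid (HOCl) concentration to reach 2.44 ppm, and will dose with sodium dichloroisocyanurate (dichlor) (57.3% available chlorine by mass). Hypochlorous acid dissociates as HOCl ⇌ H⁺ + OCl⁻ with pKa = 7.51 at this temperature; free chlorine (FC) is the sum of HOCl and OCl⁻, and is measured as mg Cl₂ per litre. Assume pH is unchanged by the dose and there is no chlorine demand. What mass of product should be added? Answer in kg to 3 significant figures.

4.05 kg

Volume: 173,000 US gal × 3.785 L/gal = 654,805 L.
[OCl⁻]/[HOCl] = 10^(pH − pKa) = 10^(7.3 − 7.51) = 0.6166; fraction as HOCl = 1/(1 + 0.6166) = 0.6186.
Free chlorine required for 2.44 ppm HOCl: 2.44 / 0.6186 = 3.944 ppm.
FC to add: 3.944 − 0.4 = 3.544 mg/L as Cl₂.
Cl₂ equivalent: 3.544 mg/L × 654,805 L = 2321 g.
Product at 57.3% available Cl: 2321 / 0.573 = 4051 g.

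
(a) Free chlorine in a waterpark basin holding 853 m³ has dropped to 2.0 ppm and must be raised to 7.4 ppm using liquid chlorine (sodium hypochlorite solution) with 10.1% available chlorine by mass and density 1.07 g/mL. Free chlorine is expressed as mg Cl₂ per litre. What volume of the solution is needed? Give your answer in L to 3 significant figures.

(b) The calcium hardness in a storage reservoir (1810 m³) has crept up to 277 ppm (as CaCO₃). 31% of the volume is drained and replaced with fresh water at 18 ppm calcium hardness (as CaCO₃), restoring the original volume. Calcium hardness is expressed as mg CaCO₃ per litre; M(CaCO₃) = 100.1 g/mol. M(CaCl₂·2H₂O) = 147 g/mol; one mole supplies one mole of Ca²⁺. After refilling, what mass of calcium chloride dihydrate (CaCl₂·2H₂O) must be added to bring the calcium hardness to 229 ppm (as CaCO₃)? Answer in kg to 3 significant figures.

(a) 42.6 L; (b) 85.8 kg

(a) Volume: 853 m³ = 853,000 L.
(a) Chlorine deficit: 7.4 − 2.0 = 5.4 ppm = 5.4 mg/L as Cl₂.
(a) Cl₂ equivalent needed: 5.4 mg/L × 853,000 L = 4,606,000 mg = 4606 g.
(a) Product at 10.1% available chlorine: 4606 / 0.101 = 45,610 g.
(a) Volume at density 1.07 g/mL: 45,610 g ÷ 1.07 g/mL = 42,620 mL.

(b) Volume: 1810 m³ = 1,810,000 L.
(b) After draining 31% and refilling: 277 × 0.69 + 18 × 0.31 = 196.71 ppm.
(b) Deficit to target: 229 − 196.71 = 32.29 mg/L.
(b) As CaCO₃: 32.29 mg/L × 1,810,000 L = 58,440 g; ÷ 100.1 = 583.9 mol Ca²⁺.
(b) Mass: 583.9 × 147 = 85,830 g.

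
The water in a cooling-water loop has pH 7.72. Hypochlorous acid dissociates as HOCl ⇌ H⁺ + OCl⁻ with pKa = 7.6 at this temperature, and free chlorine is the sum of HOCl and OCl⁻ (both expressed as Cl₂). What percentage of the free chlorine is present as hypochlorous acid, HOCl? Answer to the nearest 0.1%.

[OCl⁻]/[HOCl] = 10^(pH − pKa) = 10^(7.72 − 7.6) = 10^0.12 = 1.318.
Fraction as HOCl = 1 / (1 + 1.318) = 0.4314.

43.1%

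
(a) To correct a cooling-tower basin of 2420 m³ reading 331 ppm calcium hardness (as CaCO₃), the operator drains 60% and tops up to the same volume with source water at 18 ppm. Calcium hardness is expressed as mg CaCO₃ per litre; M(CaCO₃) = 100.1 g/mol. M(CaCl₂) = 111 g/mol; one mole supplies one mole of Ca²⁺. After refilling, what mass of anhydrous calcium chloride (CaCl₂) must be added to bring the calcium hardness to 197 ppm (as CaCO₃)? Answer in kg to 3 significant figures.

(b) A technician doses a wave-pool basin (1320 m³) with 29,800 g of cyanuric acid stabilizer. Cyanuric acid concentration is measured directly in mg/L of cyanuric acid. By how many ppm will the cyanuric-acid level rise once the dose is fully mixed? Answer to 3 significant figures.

(a) 144 kg; (b) 22.6 ppm

(a) Volume: 2420 m³ = 2,420,000 L.
(a) After draining 60% and refilling: 331 × 0.40 + 18 × 0.60 = 143.2 ppm.
(a) Deficit to target: 197 − 143.2 = 53.8 mg/L.
(a) As CaCO₃: 53.8 mg/L × 2,420,000 L = 130,200 g; ÷ 100.1 = 1301 mol Ca²⁺.
(a) Mass: 1301 × 111 = 144,400 g.

(b) Volume: 1320 m³ = 1,320,000 L.
(b) Rise: 29,800 g / 1,320,000 L × 1000 = 22.58 mg/L.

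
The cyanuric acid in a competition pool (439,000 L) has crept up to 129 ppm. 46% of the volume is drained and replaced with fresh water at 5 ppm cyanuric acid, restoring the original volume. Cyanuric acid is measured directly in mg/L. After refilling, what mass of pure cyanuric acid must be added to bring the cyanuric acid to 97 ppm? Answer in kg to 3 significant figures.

After draining 46% and refilling: 129 × 0.54 + 5 × 0.46 = 71.96 ppm.
Deficit to target: 97 − 71.96 = 25.04 mg/L.
Mass: 25.04 mg/L × 439,000 L = 10,990 g cyanuric acid.

11.0 kg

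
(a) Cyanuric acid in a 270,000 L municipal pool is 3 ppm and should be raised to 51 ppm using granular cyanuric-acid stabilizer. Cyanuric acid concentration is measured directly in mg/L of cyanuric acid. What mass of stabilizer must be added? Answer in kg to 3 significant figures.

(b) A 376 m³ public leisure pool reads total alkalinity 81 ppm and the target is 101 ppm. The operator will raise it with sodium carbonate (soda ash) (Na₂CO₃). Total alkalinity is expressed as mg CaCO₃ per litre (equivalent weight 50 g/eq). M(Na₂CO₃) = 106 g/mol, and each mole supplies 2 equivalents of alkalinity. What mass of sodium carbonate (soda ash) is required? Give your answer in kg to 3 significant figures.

(a) 13.0 kg; (b) 7.97 kg

(a) CYA to add: (51 − 3) = 48 mg/L × 270,000 L = 12,960 g cyanuric acid.

(b) Volume: 376 m³ = 376,000 L.
(b) Alkalinity to add: (101 − 81) = 20 mg/L as CaCO₃ × 376,000 L = 7520 g as CaCO₃.
(b) Equivalents: 7520 g ÷ 50 g/eq = 150.4 eq.
(b) Each mole of Na₂CO₃ supplies 2 eq, so 150.4 / 2 = 75.2 mol.
(b) Mass: 75.2 mol × 106 g/mol = 7971 g.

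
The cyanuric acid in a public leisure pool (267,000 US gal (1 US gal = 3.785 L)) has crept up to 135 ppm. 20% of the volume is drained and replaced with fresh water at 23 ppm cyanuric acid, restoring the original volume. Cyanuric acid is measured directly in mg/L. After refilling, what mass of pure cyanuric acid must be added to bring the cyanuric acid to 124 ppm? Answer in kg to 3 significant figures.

11.5 kg

Volume: 267,000 US gal × 3.785 L/gal = 1,010,595 L.
After draining 20% and refilling: 135 × 0.80 + 23 × 0.20 = 112.6 ppm.
Deficit to target: 124 − 112.6 = 11.4 mg/L.
Mass: 11.4 mg/L × 1,010,595 L = 11,520 g cyanuric acid.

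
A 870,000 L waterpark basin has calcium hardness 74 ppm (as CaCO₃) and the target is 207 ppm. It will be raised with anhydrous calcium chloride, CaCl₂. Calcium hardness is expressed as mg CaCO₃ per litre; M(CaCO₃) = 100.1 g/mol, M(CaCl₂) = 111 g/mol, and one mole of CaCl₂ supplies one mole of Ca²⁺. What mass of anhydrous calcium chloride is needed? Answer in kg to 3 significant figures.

128 kg

Hardness to add: (207 − 74) = 133 mg/L as CaCO₃ × 870,000 L = 115,700 g as CaCO₃.
Moles of Ca²⁺ (1 mol Ca²⁺ ≡ 1 mol CaCO₃): 115,700 / 100.1 g/mol = 1156 mol.
Mass of CaCl₂: 1156 × 111 = 128,300 g.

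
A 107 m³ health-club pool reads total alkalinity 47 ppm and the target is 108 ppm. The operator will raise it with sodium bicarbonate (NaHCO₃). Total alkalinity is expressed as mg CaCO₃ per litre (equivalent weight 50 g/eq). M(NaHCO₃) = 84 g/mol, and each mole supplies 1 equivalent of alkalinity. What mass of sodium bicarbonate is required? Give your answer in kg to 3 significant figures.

Volume: 107 m³ = 107,000 L.
Alkalinity to add: (108 − 47) = 61 mg/L as CaCO₃ × 107,000 L = 6527 g as CaCO₃.
Equivalents: 6527 g ÷ 50 g/eq = 130.5 eq.
NaHCO₃ supplies 1 eq per mole → 130.5 mol.
Mass: 130.5 mol × 84 g/mol = 10,970 g.

11.0 kg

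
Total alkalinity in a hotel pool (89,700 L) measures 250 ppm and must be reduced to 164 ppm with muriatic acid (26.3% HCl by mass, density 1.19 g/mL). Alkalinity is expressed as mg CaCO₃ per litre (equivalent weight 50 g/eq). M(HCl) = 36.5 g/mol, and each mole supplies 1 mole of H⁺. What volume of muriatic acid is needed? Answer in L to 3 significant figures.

18.0 L

Alkalinity to neutralize: (250 − 164) = 86 mg/L as CaCO₃ × 89,700 L = 7714 g as CaCO₃.
Equivalents of H⁺ required: 7714 ÷ 50 g/eq = 154.3 eq = 154.3 mol HCl.
Mass of HCl: 154.3 × 36.5 = 5631 g.
Mass of 26.3% solution: 5631 / 0.263 = 21,410 g.
Volume: 21,410 g ÷ 1.19 g/mL = 17,990 mL.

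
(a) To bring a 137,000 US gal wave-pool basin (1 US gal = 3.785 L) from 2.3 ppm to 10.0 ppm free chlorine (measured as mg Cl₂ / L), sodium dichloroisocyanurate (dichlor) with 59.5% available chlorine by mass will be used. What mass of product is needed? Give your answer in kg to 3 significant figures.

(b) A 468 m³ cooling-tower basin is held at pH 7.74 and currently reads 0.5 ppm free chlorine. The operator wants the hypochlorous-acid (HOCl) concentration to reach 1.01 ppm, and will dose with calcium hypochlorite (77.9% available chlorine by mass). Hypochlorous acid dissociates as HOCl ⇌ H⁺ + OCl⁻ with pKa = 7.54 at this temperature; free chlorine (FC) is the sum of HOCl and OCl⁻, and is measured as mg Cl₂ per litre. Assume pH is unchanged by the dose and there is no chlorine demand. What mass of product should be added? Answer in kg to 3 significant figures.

(a) 6.71 kg; (b) 1.27 kg

(a) Volume: 137,000 US gal × 3.785 L/gal = 518,545 L.
(a) Chlorine deficit: 10.0 − 2.3 = 7.7 ppm = 7.7 mg/L as Cl₂.
(a) Cl₂ equivalent needed: 7.7 mg/L × 518,545 L = 3,993,000 mg = 3993 g.
(a) Product at 59.5% available chlorine: 3993 / 0.595 = 6711 g.

(b) Volume: 468 m³ = 468,000 L.
(b) [OCl⁻]/[HOCl] = 10^(pH − pKa) = 10^(7.74 − 7.54) = 1.585; fraction as HOCl = 1/(1 + 1.585) = 0.3869.
(b) Free chlorine required for 1.01 ppm HOCl: 1.01 / 0.3869 = 2.611 ppm.
(b) FC to add: 2.611 − 0.5 = 2.111 mg/L as Cl₂.
(b) Cl₂ equivalent: 2.111 mg/L × 468,000 L = 987.8 g.
(b) Product at 77.9% available Cl: 987.8 / 0.779 = 1268 g.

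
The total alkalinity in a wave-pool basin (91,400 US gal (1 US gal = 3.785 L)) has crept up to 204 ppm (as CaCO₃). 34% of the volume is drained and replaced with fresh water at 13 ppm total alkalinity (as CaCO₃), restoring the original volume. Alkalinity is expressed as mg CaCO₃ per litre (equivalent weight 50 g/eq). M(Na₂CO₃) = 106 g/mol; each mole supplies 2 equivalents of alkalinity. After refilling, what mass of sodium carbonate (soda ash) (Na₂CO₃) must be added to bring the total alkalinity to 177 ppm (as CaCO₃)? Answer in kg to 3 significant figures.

13.9 kg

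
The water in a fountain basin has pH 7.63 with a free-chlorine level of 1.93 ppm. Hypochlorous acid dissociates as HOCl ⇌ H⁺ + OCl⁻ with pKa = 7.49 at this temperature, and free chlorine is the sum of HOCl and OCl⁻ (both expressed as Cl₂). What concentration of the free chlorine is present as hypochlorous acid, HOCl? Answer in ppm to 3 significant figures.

[OCl⁻]/[HOCl] = 10^(pH − pKa) = 10^(7.63 − 7.49) = 10^0.14 = 1.38.
Fraction as HOCl = 1 / (1 + 1.38) = 0.4201.
HOCl = 0.4201 × 1.93 ppm = 0.8108 ppm.

0.811 ppm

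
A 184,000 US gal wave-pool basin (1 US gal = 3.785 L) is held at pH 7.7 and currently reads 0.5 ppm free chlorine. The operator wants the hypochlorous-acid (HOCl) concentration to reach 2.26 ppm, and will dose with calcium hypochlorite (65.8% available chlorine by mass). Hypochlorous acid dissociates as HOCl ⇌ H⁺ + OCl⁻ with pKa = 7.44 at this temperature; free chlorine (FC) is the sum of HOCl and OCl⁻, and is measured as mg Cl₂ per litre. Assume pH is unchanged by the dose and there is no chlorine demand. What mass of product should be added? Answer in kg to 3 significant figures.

6.22 kg

Volume: 184,000 US gal × 3.785 L/gal = 696,440 L.
[OCl⁻]/[HOCl] = 10^(pH − pKa) = 10^(7.7 − 7.44) = 1.82; fraction as HOCl = 1/(1 + 1.82) = 0.3546.
Free chlorine required for 2.26 ppm HOCl: 2.26 / 0.3546 = 6.373 ppm.
FC to add: 6.373 − 0.5 = 5.873 mg/L as Cl₂.
Cl₂ equivalent: 5.873 mg/L × 696,440 L = 4090 g.
Product at 65.8% available Cl: 4090 / 0.658 = 6216 g.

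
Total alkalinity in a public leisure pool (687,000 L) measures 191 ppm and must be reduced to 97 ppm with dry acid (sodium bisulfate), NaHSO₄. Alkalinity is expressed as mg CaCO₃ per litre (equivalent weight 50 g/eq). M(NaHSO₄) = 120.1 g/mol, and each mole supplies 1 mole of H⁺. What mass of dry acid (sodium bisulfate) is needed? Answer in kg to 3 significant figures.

Alkalinity to neutralize: (191 − 97) = 94 mg/L as CaCO₃ × 687,000 L = 64,580 g as CaCO₃.
Equivalents of H⁺ required: 64,580 ÷ 50 g/eq = 1292 eq = 1292 mol NaHSO₄.
Mass of NaHSO₄: 1292 × 120.1 = 155,100 g.

155 kg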